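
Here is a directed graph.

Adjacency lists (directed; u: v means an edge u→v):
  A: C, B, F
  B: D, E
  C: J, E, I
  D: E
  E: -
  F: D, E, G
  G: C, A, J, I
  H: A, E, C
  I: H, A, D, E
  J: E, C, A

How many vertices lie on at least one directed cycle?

A vertex is on a directed cycle iff it belongs to a strongly connected component of size ≥ 2 (or has a self-loop).
The vertices on cycles are {A, C, F, G, H, I, J} — 7 in total.

7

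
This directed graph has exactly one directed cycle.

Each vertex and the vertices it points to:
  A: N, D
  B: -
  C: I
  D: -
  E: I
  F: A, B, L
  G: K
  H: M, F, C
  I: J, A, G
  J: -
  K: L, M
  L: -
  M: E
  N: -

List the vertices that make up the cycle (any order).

E, G, I, K, M

DFS with gray/black marking from I:
I gray
  J gray
  J black
  A gray
    N gray
    N black
    D gray
    D black
  A black
  G gray
    K gray
      L gray
      L black
      M gray
        E gray
          E→I: I is gray → back edge
Back edge closes the cycle I → G → K → M → E → I; its vertices are {E, G, I, K, M}.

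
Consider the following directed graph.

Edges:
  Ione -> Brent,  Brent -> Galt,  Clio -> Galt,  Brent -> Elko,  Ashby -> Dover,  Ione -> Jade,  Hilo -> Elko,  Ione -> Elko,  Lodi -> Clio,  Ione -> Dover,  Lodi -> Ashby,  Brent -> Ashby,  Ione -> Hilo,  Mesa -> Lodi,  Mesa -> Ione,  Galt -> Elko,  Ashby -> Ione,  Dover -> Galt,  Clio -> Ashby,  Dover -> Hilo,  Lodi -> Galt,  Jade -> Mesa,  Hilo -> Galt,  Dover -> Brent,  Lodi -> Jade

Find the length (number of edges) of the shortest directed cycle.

3

For each vertex v, BFS finds the shortest path from v back to v.
The shortest such closed walk is Mesa → Lodi → Jade → Mesa, length 3.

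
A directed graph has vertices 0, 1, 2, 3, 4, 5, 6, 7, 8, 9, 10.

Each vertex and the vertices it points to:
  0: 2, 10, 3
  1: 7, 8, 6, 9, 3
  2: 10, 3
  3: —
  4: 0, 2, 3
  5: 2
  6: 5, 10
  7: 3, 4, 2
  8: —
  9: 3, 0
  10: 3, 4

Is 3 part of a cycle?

3 lies on a cycle iff there is a path from 3 back to itself.
Exploring from 3, it never reaches itself; equivalently, its strongly connected component is a singleton.

No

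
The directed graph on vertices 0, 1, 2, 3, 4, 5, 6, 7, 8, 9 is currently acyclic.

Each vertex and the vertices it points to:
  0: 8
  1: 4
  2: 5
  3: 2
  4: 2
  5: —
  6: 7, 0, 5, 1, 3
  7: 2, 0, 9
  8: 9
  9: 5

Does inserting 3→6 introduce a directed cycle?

Yes

Adding 3→6 creates a cycle iff 6 can already reach 3.
Path from 6: 6 → 3.
So 6 → … → 3 → 6 is a cycle.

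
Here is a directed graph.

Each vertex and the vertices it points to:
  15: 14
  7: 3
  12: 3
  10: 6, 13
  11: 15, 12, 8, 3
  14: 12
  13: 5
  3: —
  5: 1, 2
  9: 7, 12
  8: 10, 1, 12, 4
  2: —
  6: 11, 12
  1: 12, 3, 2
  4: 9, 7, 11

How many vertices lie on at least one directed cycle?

5

A vertex is on a directed cycle iff it belongs to a strongly connected component of size ≥ 2 (or has a self-loop).
The vertices on cycles are {4, 6, 8, 10, 11} — 5 in total.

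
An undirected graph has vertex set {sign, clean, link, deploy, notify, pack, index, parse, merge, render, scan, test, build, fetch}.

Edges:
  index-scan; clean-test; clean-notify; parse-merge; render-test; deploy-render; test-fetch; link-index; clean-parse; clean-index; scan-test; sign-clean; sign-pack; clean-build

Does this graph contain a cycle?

DFS, tracking each vertex's parent; an edge to a visited non-parent vertex closes a cycle.
Start from link:
visit link (parent –)
  visit index (parent link)
    visit clean (parent index)
      visit notify (parent clean)
        notify–clean: parent, skip
      visit build (parent clean)
        build–clean: parent, skip
      visit parse (parent clean)
        parse–clean: parent, skip
        visit merge (parent parse)
          merge–parse: parent, skip
      visit test (parent clean)
        visit scan (parent test)
          scan–index: index visited and ≠ parent → cycle
Cycle: index – clean – test – scan – index.

Yes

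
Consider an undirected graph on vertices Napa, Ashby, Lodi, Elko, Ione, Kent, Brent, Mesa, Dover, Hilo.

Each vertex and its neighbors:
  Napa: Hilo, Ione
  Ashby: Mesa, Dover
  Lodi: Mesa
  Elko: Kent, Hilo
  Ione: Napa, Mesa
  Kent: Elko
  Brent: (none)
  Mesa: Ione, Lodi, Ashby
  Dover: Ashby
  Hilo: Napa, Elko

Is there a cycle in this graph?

No

DFS, tracking each vertex's parent; an edge to a visited non-parent vertex closes a cycle.
Start from Elko:
visit Elko (parent –)
  visit Kent (parent Elko)
    Kent–Elko: parent, skip
  visit Hilo (parent Elko)
    visit Napa (parent Hilo)
      Napa–Hilo: parent, skip
      visit Ione (parent Napa)
        Ione–Napa: parent, skip
        visit Mesa (parent Ione)
          Mesa–Ione: parent, skip
          visit Lodi (parent Mesa)
            Lodi–Mesa: parent, skip
          visit Ashby (parent Mesa)
            Ashby–Mesa: parent, skip
            visit Dover (parent Ashby)
              Dover–Ashby: parent, skip
    Hilo–Elko: parent, skip
visit Brent (parent –)
No non-parent visited neighbor found — the graph is a forest.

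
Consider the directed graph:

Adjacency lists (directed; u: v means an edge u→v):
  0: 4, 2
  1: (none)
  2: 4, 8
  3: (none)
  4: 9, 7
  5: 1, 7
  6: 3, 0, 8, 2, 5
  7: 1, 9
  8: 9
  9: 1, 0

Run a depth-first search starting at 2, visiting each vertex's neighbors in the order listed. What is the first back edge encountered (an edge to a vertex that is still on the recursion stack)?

0->4

DFS from 2 (visiting each vertex's neighbors in the order listed); mark gray on enter, black on exit:
2 gray
  4 gray
    9 gray
      1 gray
      1 black
      0 gray
        0→4: 4 is gray → back edge
First back edge: 0 → 4.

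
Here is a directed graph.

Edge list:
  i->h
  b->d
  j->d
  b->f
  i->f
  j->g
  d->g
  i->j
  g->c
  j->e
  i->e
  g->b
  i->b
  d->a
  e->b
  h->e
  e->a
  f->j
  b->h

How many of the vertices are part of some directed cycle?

7

A vertex is on a directed cycle iff it belongs to a strongly connected component of size ≥ 2 (or has a self-loop).
The vertices on cycles are {b, d, e, f, g, h, j} — 7 in total.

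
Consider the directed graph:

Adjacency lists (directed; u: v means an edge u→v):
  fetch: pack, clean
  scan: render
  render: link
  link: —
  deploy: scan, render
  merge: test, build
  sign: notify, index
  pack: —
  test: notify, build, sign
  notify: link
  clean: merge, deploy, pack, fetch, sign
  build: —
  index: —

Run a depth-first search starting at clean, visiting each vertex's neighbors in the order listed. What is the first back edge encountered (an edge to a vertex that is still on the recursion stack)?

DFS from clean (visiting each vertex's neighbors in the order listed); mark gray on enter, black on exit:
clean gray
  merge gray
    test gray
      notify gray
        link gray
        link black
      notify black
      build gray
      build black
      sign gray
        sign→notify: notify black — skip
        index gray
        index black
      sign black
    test black
    merge→build: build black — skip
  merge black
  deploy gray
    scan gray
      render gray
        render→link: link black — skip
      render black
    scan black
    deploy→render: render black — skip
  deploy black
  pack gray
  pack black
  fetch gray
    fetch→pack: pack black — skip
    fetch→clean: clean is gray → back edge
First back edge: fetch → clean.

fetch→clean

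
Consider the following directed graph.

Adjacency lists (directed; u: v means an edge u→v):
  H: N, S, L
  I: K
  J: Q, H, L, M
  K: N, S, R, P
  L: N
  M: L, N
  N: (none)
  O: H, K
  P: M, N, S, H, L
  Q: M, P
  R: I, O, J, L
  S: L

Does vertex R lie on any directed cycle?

R is on a cycle iff R can reach itself via ≥1 edge.
R → I → K → R — yes.

Yes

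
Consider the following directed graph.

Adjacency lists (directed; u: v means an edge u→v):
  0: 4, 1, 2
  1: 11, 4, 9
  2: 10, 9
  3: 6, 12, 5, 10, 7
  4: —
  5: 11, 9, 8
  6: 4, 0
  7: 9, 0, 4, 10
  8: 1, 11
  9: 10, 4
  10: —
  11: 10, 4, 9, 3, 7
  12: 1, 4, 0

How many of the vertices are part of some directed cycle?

9

A vertex is on a directed cycle iff it belongs to a strongly connected component of size ≥ 2 (or has a self-loop).
The vertices on cycles are {0, 1, 3, 5, 6, 7, 8, 11, 12} — 9 in total.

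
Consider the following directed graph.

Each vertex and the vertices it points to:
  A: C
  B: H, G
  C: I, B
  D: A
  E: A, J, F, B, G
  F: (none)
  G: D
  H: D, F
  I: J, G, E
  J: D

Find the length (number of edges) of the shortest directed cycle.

For each vertex v, BFS finds the shortest path from v back to v.
The shortest such closed walk is I → E → A → C → I, length 4.

4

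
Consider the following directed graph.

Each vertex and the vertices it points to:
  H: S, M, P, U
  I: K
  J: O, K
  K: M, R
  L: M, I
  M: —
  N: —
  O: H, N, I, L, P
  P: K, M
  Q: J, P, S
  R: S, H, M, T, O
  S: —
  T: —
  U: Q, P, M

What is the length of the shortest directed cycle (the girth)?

4

For each vertex v, BFS finds the shortest path from v back to v.
The shortest such closed walk is R → O → P → K → R, length 4.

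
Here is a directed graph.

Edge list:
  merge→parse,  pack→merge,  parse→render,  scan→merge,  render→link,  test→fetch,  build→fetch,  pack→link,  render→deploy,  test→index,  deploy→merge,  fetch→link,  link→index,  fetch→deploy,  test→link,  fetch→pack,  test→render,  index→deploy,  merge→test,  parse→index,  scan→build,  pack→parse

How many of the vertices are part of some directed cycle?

A vertex is on a directed cycle iff it belongs to a strongly connected component of size ≥ 2 (or has a self-loop).
The vertices on cycles are {link, pack, test, fetch, index, merge, parse, deploy, render} — 9 in total.

9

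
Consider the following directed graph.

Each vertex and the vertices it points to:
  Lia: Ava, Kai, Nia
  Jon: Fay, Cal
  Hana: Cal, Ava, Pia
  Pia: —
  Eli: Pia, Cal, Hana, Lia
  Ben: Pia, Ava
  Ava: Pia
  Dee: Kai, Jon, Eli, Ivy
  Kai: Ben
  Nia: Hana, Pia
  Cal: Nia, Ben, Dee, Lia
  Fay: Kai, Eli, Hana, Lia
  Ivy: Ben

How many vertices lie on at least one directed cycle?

A vertex is on a directed cycle iff it belongs to a strongly connected component of size ≥ 2 (or has a self-loop).
The vertices on cycles are {Cal, Dee, Eli, Fay, Jon, Lia, Nia, Hana} — 8 in total.

8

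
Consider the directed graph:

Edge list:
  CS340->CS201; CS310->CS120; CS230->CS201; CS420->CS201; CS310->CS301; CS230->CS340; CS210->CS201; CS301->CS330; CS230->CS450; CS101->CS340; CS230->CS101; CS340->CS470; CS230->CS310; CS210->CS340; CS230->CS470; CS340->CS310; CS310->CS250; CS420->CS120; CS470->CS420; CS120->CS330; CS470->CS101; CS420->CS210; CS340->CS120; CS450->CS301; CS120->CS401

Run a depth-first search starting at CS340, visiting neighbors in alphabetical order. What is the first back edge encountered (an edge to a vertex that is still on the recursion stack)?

DFS from CS340 (visiting neighbors in alphabetical order); mark gray on enter, black on exit:
CS340 gray
  CS120 gray
    CS330 gray
    CS330 black
    CS401 gray
    CS401 black
  CS120 black
  CS201 gray
  CS201 black
  CS310 gray
    CS310→CS120: CS120 black — skip
    CS250 gray
    CS250 black
    CS301 gray
      CS301→CS330: CS330 black — skip
    CS301 black
  CS310 black
  CS470 gray
    CS101 gray
      CS101→CS340: CS340 is gray → back edge
First back edge: CS101 → CS340.

CS101→CS340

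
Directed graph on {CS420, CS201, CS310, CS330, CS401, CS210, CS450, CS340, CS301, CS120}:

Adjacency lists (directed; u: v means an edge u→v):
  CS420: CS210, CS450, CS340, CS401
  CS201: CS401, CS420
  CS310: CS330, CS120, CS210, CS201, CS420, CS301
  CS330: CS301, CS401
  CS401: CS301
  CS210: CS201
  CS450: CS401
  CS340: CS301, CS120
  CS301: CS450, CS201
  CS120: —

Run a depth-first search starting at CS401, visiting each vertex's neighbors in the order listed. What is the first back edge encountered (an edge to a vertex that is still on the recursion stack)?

CS450→CS401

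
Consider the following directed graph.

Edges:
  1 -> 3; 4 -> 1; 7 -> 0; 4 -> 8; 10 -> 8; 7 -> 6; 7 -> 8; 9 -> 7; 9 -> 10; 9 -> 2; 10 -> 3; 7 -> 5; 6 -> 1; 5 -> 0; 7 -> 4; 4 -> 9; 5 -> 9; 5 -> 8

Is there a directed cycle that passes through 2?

No

2 lies on a cycle iff there is a path from 2 back to itself.
Exploring from 2, it never reaches itself; equivalently, its strongly connected component is a singleton.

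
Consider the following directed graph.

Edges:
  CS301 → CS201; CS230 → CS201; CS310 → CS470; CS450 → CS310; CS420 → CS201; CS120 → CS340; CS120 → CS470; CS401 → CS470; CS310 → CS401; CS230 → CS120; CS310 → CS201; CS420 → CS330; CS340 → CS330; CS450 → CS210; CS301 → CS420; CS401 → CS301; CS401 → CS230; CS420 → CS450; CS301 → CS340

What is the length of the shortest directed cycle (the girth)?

5

For each vertex v, BFS finds the shortest path from v back to v.
The shortest such closed walk is CS401 → CS301 → CS420 → CS450 → CS310 → CS401, length 5.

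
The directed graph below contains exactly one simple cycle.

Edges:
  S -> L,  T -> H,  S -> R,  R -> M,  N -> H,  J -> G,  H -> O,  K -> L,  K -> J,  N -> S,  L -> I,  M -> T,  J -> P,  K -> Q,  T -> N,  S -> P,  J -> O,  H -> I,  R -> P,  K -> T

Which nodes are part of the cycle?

M, N, R, S, T

DFS with gray/black marking from T:
T gray
  N gray
    S gray
      R gray
        P gray
        P black
        M gray
          M→T: T is gray → back edge
Back edge closes the cycle T → N → S → R → M → T; its vertices are {M, N, R, S, T}.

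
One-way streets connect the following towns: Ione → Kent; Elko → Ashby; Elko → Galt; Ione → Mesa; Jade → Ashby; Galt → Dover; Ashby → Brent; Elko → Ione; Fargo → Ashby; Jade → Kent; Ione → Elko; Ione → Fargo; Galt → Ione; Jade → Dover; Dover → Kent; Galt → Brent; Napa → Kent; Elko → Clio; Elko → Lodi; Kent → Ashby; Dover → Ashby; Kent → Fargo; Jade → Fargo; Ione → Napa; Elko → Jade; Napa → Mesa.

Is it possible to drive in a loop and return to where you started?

Yes

DFS with white/gray/black marking, starting from Ione:
Ione gray
  Mesa gray
  Mesa black
  Kent gray
    Fargo gray
      Ashby gray
        Brent gray
        Brent black
      Ashby black
    Fargo black
    Kent→Ashby: Ashby black — skip
  Kent black
  Napa gray
    Napa→Mesa: Mesa black — skip
    Napa→Kent: Kent black — skip
  Napa black
  Ione→Fargo: Fargo black — skip
  Elko gray
    Clio gray
    Clio black
    Lodi gray
    Lodi black
    Jade gray
      Jade→Kent: Kent black — skip
      Jade→Fargo: Fargo black — skip
      Jade→Ashby: Ashby black — skip
      Dover gray
        Dover→Ashby: Ashby black — skip
        Dover→Kent: Kent black — skip
      Dover black
    Jade black
    Elko→Ashby: Ashby black — skip
    Galt gray
      Galt→Brent: Brent black — skip
      Galt→Ione: Ione is gray → back edge
Back edge found, so a cycle exists: Ione → Elko → Galt → Ione.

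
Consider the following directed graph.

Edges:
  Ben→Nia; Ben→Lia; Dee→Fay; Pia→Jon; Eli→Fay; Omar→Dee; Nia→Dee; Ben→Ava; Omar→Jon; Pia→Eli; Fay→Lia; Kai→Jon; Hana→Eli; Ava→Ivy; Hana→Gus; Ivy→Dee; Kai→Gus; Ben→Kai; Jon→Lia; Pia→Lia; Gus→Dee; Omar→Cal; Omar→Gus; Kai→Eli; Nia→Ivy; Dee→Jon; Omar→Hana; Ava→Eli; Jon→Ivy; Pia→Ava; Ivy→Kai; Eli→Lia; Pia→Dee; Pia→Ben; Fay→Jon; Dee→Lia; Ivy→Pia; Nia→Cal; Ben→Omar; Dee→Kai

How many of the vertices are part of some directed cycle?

13

A vertex is on a directed cycle iff it belongs to a strongly connected component of size ≥ 2 (or has a self-loop).
The vertices on cycles are {Ava, Ben, Dee, Eli, Fay, Gus, Ivy, Jon, Kai, Nia, Pia, Hana, Omar} — 13 in total.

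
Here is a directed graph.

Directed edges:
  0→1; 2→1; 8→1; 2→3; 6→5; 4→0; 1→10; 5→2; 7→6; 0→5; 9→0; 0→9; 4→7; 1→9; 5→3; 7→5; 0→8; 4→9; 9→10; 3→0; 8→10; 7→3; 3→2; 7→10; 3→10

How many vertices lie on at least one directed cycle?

A vertex is on a directed cycle iff it belongs to a strongly connected component of size ≥ 2 (or has a self-loop).
The vertices on cycles are {0, 1, 2, 3, 5, 8, 9} — 7 in total.

7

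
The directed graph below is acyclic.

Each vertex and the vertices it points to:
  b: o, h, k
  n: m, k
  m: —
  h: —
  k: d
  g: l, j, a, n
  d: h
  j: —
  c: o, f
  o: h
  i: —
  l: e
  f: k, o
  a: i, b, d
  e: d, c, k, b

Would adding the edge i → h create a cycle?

Adding i→h creates a cycle iff h can already reach i.
Explore from h: no path reaches i. The graph stays acyclic.

No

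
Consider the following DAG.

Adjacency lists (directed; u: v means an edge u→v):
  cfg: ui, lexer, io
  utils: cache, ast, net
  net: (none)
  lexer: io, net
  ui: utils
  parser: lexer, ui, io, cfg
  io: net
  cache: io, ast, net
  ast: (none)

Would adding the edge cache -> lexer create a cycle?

Adding cache→lexer creates a cycle iff lexer can already reach cache.
Explore from lexer: no path reaches cache. The graph stays acyclic.

No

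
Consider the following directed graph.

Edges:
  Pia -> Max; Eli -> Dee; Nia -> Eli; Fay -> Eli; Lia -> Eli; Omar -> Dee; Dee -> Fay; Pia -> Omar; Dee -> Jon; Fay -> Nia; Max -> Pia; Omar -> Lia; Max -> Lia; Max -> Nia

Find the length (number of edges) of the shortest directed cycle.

2

For each vertex v, BFS finds the shortest path from v back to v.
The shortest such closed walk is Pia → Max → Pia, length 2.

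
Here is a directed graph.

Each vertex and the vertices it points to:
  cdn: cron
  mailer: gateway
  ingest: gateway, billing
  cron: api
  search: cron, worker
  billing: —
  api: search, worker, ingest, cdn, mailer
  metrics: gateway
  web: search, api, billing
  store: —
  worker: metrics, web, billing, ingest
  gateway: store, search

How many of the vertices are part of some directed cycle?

10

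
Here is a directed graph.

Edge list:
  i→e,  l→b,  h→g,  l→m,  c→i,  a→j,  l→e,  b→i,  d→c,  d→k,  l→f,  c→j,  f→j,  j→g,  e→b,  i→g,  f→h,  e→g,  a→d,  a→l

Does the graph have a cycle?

Yes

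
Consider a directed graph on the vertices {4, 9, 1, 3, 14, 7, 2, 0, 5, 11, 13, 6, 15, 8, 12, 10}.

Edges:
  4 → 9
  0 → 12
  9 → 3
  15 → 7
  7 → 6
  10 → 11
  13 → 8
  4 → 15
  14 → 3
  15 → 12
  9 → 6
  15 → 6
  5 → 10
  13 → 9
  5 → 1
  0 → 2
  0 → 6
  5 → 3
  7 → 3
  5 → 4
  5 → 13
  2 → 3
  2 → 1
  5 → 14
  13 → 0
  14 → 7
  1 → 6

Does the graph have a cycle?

DFS with white/gray/black marking, starting from 1:
1 gray
  6 gray
  6 black
1 black
4 gray
  9 gray
    3 gray
    3 black
    9→6: 6 black — skip
  9 black
  15 gray
    15→6: 6 black — skip
    7 gray
      7→6: 6 black — skip
      7→3: 3 black — skip
    7 black
    12 gray
    12 black
  15 black
4 black
14 gray
  14→7: 7 black — skip
  14→3: 3 black — skip
14 black
2 gray
  2→3: 3 black — skip
  2→1: 1 black — skip
2 black
0 gray
  0→2: 2 black — skip
  0→12: 12 black — skip
  0→6: 6 black — skip
0 black
5 gray
  5→4: 4 black — skip
  5→14: 14 black — skip
  5→1: 1 black — skip
  10 gray
    11 gray
    11 black
  10 black
  5→3: 3 black — skip
  13 gray
    8 gray
    8 black
    13→9: 9 black — skip
    13→0: 0 black — skip
  13 black
5 black
Every edge goes to a white or black vertex — no back edge, so the graph is acyclic.

No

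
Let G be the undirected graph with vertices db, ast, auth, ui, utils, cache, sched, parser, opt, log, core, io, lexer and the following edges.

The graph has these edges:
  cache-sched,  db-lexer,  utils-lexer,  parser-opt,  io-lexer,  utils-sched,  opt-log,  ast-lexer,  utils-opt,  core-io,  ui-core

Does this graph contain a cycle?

DFS, tracking each vertex's parent; an edge to a visited non-parent vertex closes a cycle.
Start from auth:
visit auth (parent –)
visit db (parent –)
  visit lexer (parent db)
    visit io (parent lexer)
      visit core (parent io)
        core–io: parent, skip
        visit ui (parent core)
          ui–core: parent, skip
      io–lexer: parent, skip
    lexer–db: parent, skip
    visit ast (parent lexer)
      ast–lexer: parent, skip
    visit utils (parent lexer)
      utils–lexer: parent, skip
      visit sched (parent utils)
        sched–utils: parent, skip
        visit cache (parent sched)
          cache–sched: parent, skip
      visit opt (parent utils)
        visit log (parent opt)
          log–opt: parent, skip
        visit parser (parent opt)
          parser–opt: parent, skip
        opt–utils: parent, skip
No non-parent visited neighbor found — the graph is a forest.

No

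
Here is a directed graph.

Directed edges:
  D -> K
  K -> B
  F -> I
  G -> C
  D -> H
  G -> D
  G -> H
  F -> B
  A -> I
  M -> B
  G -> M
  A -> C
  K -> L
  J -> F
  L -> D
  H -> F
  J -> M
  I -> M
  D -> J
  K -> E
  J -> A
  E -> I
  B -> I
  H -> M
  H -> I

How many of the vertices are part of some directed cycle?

6

A vertex is on a directed cycle iff it belongs to a strongly connected component of size ≥ 2 (or has a self-loop).
The vertices on cycles are {B, D, I, K, L, M} — 6 in total.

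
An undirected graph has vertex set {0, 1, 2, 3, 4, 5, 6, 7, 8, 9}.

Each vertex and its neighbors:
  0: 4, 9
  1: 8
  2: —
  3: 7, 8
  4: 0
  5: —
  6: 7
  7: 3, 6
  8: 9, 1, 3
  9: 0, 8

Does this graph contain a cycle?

DFS, tracking each vertex's parent; an edge to a visited non-parent vertex closes a cycle.
Start from 3:
visit 3 (parent –)
  visit 7 (parent 3)
    7–3: parent, skip
    visit 6 (parent 7)
      6–7: parent, skip
  visit 8 (parent 3)
    visit 9 (parent 8)
      visit 0 (parent 9)
        visit 4 (parent 0)
          4–0: parent, skip
        0–9: parent, skip
      9–8: parent, skip
    visit 1 (parent 8)
      1–8: parent, skip
    8–3: parent, skip
visit 2 (parent –)
visit 5 (parent –)
No non-parent visited neighbor found — the graph is a forest.

No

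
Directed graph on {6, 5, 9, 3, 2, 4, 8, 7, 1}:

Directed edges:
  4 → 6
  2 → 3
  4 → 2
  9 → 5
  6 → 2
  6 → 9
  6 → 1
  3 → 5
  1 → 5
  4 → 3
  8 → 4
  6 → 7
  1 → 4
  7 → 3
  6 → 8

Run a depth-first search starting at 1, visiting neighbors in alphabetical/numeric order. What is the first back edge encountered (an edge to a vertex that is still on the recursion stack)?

6→1

DFS from 1 (visiting neighbors in alphabetical/numeric order); mark gray on enter, black on exit:
1 gray
  4 gray
    2 gray
      3 gray
        5 gray
        5 black
      3 black
    2 black
    4→3: 3 black — skip
    6 gray
      6→1: 1 is gray → back edge
First back edge: 6 → 1.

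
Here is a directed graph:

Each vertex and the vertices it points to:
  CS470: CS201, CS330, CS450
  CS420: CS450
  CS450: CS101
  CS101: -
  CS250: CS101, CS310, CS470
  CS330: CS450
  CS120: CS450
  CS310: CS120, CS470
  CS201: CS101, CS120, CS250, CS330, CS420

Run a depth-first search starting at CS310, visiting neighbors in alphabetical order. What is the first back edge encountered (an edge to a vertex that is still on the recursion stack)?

DFS from CS310 (visiting neighbors in alphabetical order); mark gray on enter, black on exit:
CS310 gray
  CS120 gray
    CS450 gray
      CS101 gray
      CS101 black
    CS450 black
  CS120 black
  CS470 gray
    CS201 gray
      CS201→CS101: CS101 black — skip
      CS201→CS120: CS120 black — skip
      CS250 gray
        CS250→CS101: CS101 black — skip
        CS250→CS310: CS310 is gray → back edge
First back edge: CS250 → CS310.

CS250→CS310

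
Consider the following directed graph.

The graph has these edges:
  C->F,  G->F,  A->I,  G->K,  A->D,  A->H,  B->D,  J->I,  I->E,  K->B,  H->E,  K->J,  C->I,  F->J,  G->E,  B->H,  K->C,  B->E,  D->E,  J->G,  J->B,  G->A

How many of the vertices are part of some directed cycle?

A vertex is on a directed cycle iff it belongs to a strongly connected component of size ≥ 2 (or has a self-loop).
The vertices on cycles are {C, F, G, J, K} — 5 in total.

5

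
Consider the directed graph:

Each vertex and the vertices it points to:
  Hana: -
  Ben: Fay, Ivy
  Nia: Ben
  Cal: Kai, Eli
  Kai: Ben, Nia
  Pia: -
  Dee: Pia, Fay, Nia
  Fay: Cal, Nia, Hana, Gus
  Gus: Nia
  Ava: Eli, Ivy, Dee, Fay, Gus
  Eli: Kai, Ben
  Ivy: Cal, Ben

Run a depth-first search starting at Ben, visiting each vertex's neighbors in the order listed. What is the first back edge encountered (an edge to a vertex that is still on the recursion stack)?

Kai->Ben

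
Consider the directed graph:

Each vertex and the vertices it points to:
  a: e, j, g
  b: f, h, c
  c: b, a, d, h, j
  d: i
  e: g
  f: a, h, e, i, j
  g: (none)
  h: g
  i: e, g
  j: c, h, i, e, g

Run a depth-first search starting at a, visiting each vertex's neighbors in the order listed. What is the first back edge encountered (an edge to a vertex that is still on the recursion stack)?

f->a

DFS from a (visiting each vertex's neighbors in the order listed); mark gray on enter, black on exit:
a gray
  e gray
    g gray
    g black
  e black
  j gray
    c gray
      b gray
        f gray
          f→a: a is gray → back edge
First back edge: f → a.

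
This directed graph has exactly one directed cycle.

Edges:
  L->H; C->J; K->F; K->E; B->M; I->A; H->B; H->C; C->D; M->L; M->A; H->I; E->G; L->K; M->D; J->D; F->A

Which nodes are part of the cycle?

B, H, L, M

DFS with gray/black marking from L:
L gray
  H gray
    C gray
      J gray
        D gray
        D black
      J black
      C→D: D black — skip
    C black
    B gray
      M gray
        A gray
        A black
        M→D: D black — skip
        M→L: L is gray → back edge
Back edge closes the cycle L → H → B → M → L; its vertices are {B, H, L, M}.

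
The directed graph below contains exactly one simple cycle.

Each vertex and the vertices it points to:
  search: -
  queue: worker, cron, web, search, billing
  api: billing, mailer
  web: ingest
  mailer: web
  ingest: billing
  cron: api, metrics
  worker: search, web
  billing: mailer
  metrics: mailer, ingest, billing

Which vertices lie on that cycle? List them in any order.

web, ingest, mailer, billing

DFS with gray/black marking from web:
web gray
  ingest gray
    billing gray
      mailer gray
        mailer→web: web is gray → back edge
Back edge closes the cycle web → ingest → billing → mailer → web; its vertices are {web, ingest, mailer, billing}.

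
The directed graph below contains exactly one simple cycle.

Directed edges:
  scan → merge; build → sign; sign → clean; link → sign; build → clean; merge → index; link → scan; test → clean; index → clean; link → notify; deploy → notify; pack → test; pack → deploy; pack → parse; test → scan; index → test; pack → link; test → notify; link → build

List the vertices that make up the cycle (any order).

scan, test, index, merge

DFS with gray/black marking from scan:
scan gray
  merge gray
    index gray
      test gray
        clean gray
        clean black
        test→scan: scan is gray → back edge
Back edge closes the cycle scan → merge → index → test → scan; its vertices are {scan, test, index, merge}.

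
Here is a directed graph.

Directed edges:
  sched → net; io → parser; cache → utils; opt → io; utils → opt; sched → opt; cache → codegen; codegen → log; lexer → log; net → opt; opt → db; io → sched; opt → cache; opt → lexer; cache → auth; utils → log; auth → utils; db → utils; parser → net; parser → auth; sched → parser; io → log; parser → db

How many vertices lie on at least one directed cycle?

A vertex is on a directed cycle iff it belongs to a strongly connected component of size ≥ 2 (or has a self-loop).
The vertices on cycles are {db, io, net, opt, auth, cache, sched, utils, parser} — 9 in total.

9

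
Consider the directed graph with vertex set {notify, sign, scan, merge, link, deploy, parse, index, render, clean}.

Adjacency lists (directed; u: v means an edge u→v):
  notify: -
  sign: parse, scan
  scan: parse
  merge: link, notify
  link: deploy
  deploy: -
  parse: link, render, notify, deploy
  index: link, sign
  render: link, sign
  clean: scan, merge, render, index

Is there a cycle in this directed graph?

DFS with white/gray/black marking, starting from notify:
notify gray
notify black
sign gray
  parse gray
    link gray
      deploy gray
      deploy black
    link black
    render gray
      render→link: link black — skip
      render→sign: sign is gray → back edge
Back edge found, so a cycle exists: sign → parse → render → sign.

Yes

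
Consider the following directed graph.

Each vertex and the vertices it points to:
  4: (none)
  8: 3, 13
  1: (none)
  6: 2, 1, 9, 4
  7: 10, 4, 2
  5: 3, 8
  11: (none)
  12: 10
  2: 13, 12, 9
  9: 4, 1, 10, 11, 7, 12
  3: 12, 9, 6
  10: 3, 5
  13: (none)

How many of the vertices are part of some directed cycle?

A vertex is on a directed cycle iff it belongs to a strongly connected component of size ≥ 2 (or has a self-loop).
The vertices on cycles are {2, 3, 5, 6, 7, 8, 9, 10, 12} — 9 in total.

9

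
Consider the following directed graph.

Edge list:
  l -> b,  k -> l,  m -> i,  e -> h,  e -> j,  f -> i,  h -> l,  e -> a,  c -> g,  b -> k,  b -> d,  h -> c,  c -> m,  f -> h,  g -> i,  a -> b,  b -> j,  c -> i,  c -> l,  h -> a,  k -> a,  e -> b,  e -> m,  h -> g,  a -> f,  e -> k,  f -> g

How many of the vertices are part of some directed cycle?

7

A vertex is on a directed cycle iff it belongs to a strongly connected component of size ≥ 2 (or has a self-loop).
The vertices on cycles are {a, b, c, f, h, k, l} — 7 in total.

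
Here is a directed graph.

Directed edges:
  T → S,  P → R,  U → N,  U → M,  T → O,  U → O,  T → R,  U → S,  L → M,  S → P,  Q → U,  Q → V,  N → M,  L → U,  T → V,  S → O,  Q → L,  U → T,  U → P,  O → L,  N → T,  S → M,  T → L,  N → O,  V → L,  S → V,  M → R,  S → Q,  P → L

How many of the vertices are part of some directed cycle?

9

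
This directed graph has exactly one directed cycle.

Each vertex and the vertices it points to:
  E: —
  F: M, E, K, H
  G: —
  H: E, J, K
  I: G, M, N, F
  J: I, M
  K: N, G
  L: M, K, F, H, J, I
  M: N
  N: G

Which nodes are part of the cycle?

F, H, I, J

DFS with gray/black marking from F:
F gray
  M gray
    N gray
      G gray
      G black
    N black
  M black
  E gray
  E black
  K gray
    K→N: N black — skip
    K→G: G black — skip
  K black
  H gray
    H→E: E black — skip
    J gray
      I gray
        I→G: G black — skip
        I→M: M black — skip
        I→N: N black — skip
        I→F: F is gray → back edge
Back edge closes the cycle F → H → J → I → F; its vertices are {F, H, I, J}.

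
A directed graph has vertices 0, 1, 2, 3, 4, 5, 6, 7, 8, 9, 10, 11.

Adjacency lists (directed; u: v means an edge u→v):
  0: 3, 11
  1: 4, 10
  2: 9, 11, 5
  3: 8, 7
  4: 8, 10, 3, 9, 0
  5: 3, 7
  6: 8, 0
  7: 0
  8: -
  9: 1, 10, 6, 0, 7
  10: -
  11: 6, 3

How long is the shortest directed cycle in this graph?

3

For each vertex v, BFS finds the shortest path from v back to v.
The shortest such closed walk is 9 → 1 → 4 → 9, length 3.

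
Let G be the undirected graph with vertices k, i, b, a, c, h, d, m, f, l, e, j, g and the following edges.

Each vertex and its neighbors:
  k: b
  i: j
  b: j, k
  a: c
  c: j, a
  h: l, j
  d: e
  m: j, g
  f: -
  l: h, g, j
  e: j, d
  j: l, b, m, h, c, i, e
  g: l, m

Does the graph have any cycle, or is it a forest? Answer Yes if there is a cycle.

Yes

DFS, tracking each vertex's parent; an edge to a visited non-parent vertex closes a cycle.
Start from l:
visit l (parent –)
  visit h (parent l)
    h–l: parent, skip
    visit j (parent h)
      j–l: l visited and ≠ parent → cycle
Cycle: l – h – j – l.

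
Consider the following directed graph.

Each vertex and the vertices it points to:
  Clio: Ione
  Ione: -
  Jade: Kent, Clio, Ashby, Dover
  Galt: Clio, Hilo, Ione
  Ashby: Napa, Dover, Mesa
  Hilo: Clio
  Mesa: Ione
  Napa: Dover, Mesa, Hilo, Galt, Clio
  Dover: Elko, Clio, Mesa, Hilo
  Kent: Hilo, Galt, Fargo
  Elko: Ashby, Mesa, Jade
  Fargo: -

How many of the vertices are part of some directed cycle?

5

A vertex is on a directed cycle iff it belongs to a strongly connected component of size ≥ 2 (or has a self-loop).
The vertices on cycles are {Elko, Jade, Napa, Ashby, Dover} — 5 in total.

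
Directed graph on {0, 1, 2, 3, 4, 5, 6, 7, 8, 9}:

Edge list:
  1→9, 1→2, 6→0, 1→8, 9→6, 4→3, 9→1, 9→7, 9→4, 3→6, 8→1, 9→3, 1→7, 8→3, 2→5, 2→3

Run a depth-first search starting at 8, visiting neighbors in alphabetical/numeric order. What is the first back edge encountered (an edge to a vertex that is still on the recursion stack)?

DFS from 8 (visiting neighbors in alphabetical/numeric order); mark gray on enter, black on exit:
8 gray
  1 gray
    2 gray
      3 gray
        6 gray
          0 gray
          0 black
        6 black
      3 black
      5 gray
      5 black
    2 black
    7 gray
    7 black
    1→8: 8 is gray → back edge
First back edge: 1 → 8.

1->8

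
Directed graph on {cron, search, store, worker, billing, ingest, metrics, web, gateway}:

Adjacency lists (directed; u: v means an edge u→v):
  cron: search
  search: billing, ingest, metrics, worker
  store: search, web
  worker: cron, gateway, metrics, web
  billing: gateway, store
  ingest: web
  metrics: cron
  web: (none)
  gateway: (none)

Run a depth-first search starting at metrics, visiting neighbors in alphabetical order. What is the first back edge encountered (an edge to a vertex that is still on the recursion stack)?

store→search

DFS from metrics (visiting neighbors in alphabetical order); mark gray on enter, black on exit:
metrics gray
  cron gray
    search gray
      billing gray
        gateway gray
        gateway black
        store gray
          store→search: search is gray → back edge
First back edge: store → search.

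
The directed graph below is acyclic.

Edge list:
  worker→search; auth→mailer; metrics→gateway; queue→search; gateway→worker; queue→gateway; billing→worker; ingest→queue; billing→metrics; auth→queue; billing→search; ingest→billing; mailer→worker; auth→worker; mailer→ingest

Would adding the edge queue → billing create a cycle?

No

Adding queue→billing creates a cycle iff billing can already reach queue.
Explore from billing: no path reaches queue. The graph stays acyclic.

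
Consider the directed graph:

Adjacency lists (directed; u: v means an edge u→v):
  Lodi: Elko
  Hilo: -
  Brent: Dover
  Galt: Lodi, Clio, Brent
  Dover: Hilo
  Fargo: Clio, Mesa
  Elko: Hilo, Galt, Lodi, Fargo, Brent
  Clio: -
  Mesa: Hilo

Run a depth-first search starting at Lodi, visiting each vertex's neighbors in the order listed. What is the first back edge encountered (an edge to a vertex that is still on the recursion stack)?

Galt->Lodi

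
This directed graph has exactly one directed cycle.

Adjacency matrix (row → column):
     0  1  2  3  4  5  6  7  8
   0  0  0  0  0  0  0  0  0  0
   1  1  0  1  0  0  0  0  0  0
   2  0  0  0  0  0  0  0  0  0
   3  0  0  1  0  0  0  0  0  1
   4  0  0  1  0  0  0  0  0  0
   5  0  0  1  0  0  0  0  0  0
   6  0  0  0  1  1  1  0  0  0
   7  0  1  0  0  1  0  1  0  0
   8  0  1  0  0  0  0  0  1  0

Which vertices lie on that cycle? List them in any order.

DFS with gray/black marking from 8:
8 gray
  1 gray
    2 gray
    2 black
    0 gray
    0 black
  1 black
  7 gray
    4 gray
      4→2: 2 black — skip
    4 black
    6 gray
      3 gray
        3→2: 2 black — skip
        3→8: 8 is gray → back edge
Back edge closes the cycle 8 → 7 → 6 → 3 → 8; its vertices are {3, 6, 7, 8}.

3, 6, 7, 8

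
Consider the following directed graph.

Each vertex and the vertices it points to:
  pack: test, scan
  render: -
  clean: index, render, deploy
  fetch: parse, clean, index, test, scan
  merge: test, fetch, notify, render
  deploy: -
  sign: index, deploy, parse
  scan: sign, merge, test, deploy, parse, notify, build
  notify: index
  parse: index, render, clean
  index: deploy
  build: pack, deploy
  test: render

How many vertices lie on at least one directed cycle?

A vertex is on a directed cycle iff it belongs to a strongly connected component of size ≥ 2 (or has a self-loop).
The vertices on cycles are {pack, scan, build, fetch, merge} — 5 in total.

5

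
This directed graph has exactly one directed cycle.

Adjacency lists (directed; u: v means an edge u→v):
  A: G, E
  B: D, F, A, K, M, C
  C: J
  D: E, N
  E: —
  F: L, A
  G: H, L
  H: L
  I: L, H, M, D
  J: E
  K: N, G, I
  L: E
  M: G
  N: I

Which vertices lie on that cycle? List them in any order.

D, I, N

DFS with gray/black marking from D:
D gray
  E gray
  E black
  N gray
    I gray
      L gray
        L→E: E black — skip
      L black
      H gray
        H→L: L black — skip
      H black
      M gray
        G gray
          G→H: H black — skip
          G→L: L black — skip
        G black
      M black
      I→D: D is gray → back edge
Back edge closes the cycle D → N → I → D; its vertices are {D, I, N}.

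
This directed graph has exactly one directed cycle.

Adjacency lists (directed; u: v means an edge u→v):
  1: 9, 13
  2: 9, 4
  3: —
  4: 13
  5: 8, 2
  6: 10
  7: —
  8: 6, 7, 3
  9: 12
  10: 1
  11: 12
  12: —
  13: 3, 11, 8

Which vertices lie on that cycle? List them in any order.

1, 6, 8, 10, 13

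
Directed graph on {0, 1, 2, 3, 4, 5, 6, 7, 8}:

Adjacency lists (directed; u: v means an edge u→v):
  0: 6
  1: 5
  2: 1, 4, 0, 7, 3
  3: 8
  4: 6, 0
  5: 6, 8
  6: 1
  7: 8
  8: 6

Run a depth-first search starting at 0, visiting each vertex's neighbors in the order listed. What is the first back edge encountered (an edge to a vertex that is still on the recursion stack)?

5→6

DFS from 0 (visiting each vertex's neighbors in the order listed); mark gray on enter, black on exit:
0 gray
  6 gray
    1 gray
      5 gray
        5→6: 6 is gray → back edge
First back edge: 5 → 6.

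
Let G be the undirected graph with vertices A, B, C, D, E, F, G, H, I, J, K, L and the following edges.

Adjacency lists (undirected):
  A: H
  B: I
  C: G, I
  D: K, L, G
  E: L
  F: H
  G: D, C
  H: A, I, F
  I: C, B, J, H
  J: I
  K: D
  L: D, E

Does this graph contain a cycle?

DFS, tracking each vertex's parent; an edge to a visited non-parent vertex closes a cycle.
Start from H:
visit H (parent –)
  visit A (parent H)
    A–H: parent, skip
  visit I (parent H)
    visit C (parent I)
      visit G (parent C)
        visit D (parent G)
          visit K (parent D)
            K–D: parent, skip
          visit L (parent D)
            L–D: parent, skip
            visit E (parent L)
              E–L: parent, skip
          D–G: parent, skip
        G–C: parent, skip
      C–I: parent, skip
    visit B (parent I)
      B–I: parent, skip
    visit J (parent I)
      J–I: parent, skip
    I–H: parent, skip
  visit F (parent H)
    F–H: parent, skip
No non-parent visited neighbor found — the graph is a forest.

No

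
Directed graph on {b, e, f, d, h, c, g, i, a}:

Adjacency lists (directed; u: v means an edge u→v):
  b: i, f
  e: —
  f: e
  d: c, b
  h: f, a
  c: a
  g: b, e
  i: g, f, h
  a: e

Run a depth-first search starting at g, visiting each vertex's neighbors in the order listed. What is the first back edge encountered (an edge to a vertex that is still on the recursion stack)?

i->g

DFS from g (visiting each vertex's neighbors in the order listed); mark gray on enter, black on exit:
g gray
  b gray
    i gray
      i→g: g is gray → back edge
First back edge: i → g.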